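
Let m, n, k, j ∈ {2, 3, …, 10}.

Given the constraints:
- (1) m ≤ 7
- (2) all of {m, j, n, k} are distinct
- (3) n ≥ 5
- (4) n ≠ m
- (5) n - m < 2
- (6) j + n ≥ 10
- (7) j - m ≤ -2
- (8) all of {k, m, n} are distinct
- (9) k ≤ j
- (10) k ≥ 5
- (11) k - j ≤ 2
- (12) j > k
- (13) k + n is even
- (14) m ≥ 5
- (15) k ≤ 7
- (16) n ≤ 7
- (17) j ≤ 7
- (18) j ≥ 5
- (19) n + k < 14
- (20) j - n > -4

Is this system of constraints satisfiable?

Unsatisfiable

Constraints 1, 3, 10, 14, 15, 16, 17, and 18 confine each of m, j, n, k to the 3 values {5, …, 7}.
Constraint 2 requires all 4 of them to be distinct, but only 3 values are available — impossible by the pigeonhole principle.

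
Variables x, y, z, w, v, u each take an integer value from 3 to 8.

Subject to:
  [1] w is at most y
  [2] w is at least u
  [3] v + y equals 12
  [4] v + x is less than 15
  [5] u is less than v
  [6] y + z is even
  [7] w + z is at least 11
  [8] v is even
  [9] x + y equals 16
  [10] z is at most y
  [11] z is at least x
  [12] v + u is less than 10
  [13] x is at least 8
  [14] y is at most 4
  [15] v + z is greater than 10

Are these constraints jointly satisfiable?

From constraints 11 and 13: z ≥ x and x ≥ 8, so z ≥ 8. From constraints 10 and 14: z ≤ y and y ≤ 4, so z ≤ 4. But 4 < 8, so no value of z works.

Unsatisfiable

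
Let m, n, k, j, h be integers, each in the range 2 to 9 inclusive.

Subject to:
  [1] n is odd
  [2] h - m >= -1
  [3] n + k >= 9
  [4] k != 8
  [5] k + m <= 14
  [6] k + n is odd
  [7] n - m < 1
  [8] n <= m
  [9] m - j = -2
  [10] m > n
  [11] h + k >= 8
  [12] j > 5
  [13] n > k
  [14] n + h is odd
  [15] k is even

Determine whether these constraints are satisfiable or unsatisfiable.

Satisfiable

The assignment m = 7, n = 5, k = 4, j = 9, h = 6 works:
  constraint 2 holds since h - m = -1.
  constraint 3 holds since n + k = 9.
  constraint 5 holds since k + m = 11.
The rest check out directly.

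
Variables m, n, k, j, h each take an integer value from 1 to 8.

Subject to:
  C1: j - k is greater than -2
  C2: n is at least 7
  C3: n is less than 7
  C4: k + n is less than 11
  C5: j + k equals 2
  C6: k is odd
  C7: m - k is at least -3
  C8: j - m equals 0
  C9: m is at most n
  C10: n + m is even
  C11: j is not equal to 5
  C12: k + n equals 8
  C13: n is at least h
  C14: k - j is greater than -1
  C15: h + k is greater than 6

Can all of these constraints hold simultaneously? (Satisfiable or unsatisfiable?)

Unsatisfiable

From constraint 2: n ≥ 7. From constraint 3: n ≤ 6. But 6 < 7, so no value of n works.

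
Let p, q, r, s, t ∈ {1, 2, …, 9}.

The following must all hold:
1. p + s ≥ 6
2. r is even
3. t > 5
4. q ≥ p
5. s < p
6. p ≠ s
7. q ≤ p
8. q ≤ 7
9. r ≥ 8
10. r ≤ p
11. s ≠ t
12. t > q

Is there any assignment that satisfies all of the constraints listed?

Unsatisfiable

From constraints 9 and 10: p ≥ r and r ≥ 8, so p ≥ 8. From constraints 4 and 8: p ≤ q and q ≤ 7, so p ≤ 7. But 7 < 8, so no value of p works.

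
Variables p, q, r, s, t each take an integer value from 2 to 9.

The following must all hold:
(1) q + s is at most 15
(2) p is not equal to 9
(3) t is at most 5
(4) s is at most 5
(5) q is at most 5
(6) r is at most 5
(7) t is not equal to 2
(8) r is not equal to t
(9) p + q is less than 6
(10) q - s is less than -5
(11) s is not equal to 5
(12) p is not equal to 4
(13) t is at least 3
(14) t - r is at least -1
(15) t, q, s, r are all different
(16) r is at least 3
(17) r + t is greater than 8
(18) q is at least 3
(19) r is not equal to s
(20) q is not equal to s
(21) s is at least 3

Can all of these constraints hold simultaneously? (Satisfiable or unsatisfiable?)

Constraints 3, 4, 5, 6, 13, 16, 18, and 21 confine each of t, q, s, r to the 3 values {3, …, 5}.
Constraint 15 requires all 4 of them to be distinct, but only 3 values are available — impossible by the pigeonhole principle.

Unsatisfiable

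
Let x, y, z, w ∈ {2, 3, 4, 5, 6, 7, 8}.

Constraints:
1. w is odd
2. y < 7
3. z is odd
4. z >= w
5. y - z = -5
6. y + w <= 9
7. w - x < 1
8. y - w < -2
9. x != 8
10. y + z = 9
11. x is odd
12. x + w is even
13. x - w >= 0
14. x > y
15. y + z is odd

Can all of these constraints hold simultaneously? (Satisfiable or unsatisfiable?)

Satisfiable

Take x = 5, y = 2, z = 7, w = 5. Then constraint 5: y - z = -5; constraint 6: y + w = 7; constraint 7: w - x = 0, and every other listed constraint is also met.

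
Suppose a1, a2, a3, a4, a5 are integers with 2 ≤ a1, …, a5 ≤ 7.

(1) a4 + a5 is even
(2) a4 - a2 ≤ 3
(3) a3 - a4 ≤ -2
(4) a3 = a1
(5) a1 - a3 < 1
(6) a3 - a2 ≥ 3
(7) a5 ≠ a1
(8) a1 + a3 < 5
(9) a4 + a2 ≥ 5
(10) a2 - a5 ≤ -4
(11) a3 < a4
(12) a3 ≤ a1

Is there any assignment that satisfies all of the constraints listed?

Unsatisfiable

Constraints 2, 3, and 6 give a3 − a2 ≥ 3, a2 − a4 ≥ -3, a4 − a3 ≥ 2.
Adding all 3 inequalities: the left sides telescope to 0, and the right sides sum to 3 + (-3) + 2 = 2. So 0 ≥ 2, which is false.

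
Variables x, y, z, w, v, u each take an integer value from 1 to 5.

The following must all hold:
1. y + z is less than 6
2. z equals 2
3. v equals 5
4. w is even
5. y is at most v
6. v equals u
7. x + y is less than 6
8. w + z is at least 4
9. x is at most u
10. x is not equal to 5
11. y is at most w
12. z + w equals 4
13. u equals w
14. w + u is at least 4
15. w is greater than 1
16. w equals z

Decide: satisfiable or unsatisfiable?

Constraint 3 fixes v = 5 and constraint 2 fixes z = 2. Constraints 6, 13, and 16 give v = u = w = z, so v = z. But 5 ≠ 2 — contradiction.

Unsatisfiable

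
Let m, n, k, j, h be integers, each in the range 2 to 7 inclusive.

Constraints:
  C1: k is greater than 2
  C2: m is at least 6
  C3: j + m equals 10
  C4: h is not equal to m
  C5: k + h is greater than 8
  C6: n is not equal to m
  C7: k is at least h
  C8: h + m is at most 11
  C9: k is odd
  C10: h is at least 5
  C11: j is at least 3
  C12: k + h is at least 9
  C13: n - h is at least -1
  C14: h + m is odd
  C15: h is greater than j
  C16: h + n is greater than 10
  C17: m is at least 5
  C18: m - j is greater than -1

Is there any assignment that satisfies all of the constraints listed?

Take m = 6, n = 7, k = 5, j = 4, h = 5. Then constraint 3: j + m = 10; constraint 5: k + h = 10; constraint 8: h + m = 11, and every other listed constraint is also met.

Satisfiable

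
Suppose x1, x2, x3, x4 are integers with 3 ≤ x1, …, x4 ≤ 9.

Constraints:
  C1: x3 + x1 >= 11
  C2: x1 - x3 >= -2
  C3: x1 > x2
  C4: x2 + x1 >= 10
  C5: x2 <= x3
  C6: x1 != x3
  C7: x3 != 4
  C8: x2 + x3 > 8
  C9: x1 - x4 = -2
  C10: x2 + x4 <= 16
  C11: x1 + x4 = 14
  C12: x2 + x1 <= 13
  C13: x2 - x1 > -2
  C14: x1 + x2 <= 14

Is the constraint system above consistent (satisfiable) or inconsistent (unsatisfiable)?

Satisfiable

The assignment x1 = 6, x2 = 5, x3 = 5, x4 = 8 works:
  constraint 1 holds since x3 + x1 = 11.
  constraint 2 holds since x1 - x3 = 1.
  constraint 4 holds since x2 + x1 = 11.
The rest check out directly.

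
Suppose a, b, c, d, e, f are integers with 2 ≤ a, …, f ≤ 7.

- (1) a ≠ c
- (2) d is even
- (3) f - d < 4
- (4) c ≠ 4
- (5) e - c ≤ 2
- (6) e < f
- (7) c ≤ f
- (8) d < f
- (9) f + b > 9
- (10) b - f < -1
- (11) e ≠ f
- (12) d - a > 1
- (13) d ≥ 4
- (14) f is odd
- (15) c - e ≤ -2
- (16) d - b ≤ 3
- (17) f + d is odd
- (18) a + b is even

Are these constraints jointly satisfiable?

Satisfiable

Setting (a, b, c, d, e, f) = (2, 4, 3, 4, 5, 7) satisfies everything: constraint 3: f - d = 3; constraint 5: e - c = 2, and the others follow.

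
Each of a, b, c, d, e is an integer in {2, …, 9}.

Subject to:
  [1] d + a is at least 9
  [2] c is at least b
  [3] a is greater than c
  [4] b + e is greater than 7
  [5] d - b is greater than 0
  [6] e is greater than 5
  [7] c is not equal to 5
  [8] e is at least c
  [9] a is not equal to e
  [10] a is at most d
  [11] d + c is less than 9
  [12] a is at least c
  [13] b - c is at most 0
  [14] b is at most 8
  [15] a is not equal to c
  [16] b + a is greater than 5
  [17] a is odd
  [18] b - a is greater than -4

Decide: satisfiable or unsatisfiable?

Satisfiable

Try a = 5, b = 3, c = 3, d = 5, e = 6.
Check constraint 1: d + a = 10; constraint 4: b + e = 9; constraint 5: d - b = 2. The remaining constraints are straightforward to verify.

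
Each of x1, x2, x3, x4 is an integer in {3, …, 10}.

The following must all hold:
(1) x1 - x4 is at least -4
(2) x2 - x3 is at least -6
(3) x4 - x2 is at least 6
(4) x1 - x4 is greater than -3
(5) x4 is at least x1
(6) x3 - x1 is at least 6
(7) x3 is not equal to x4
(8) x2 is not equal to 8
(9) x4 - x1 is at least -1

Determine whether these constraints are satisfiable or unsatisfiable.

Constraints 1, 2, 3, and 6 give x2 − x3 ≥ -6, x3 − x1 ≥ 6, x1 − x4 ≥ -4, x4 − x2 ≥ 6.
Adding all 4 inequalities: the left sides telescope to 0, and the right sides sum to (-6) + 6 + (-4) + 6 = 2. So 0 ≥ 2, which is false.

Unsatisfiable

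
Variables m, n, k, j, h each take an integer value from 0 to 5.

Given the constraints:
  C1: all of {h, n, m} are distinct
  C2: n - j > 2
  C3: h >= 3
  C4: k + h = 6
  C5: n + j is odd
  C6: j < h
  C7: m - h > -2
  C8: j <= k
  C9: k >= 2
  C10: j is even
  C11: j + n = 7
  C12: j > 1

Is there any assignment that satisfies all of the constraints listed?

Setting (m, n, k, j, h) = (2, 5, 3, 2, 3) satisfies everything: constraint 2: n - j = 3; constraint 4: k + h = 6, and the others follow.

Satisfiable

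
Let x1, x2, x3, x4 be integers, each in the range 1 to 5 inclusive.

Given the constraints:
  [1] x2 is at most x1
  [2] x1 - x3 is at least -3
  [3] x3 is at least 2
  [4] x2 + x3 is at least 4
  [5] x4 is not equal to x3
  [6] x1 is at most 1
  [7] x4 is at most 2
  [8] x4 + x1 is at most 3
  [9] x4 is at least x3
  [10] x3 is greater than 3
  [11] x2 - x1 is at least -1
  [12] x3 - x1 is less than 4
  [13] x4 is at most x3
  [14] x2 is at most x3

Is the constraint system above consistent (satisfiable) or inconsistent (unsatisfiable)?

From constraints 1 and 6: x2 ≤ x1 ≤ 1. From constraints 7 and 9: x3 ≤ x4 ≤ 2. Hence x2 + x3 ≤ 3. But constraint 4 requires x2 + x3 ≥ 4, and 4 > 3. Contradiction.

Unsatisfiable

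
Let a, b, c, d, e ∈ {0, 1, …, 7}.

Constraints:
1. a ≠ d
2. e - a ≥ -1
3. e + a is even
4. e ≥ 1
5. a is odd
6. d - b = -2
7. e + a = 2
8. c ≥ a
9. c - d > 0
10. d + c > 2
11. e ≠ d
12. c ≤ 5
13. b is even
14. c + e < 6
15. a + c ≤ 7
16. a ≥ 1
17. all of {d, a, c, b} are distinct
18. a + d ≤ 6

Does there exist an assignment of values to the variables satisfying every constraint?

The assignment a = 1, b = 4, c = 3, d = 2, e = 1 works:
  constraint 2 holds since e - a = 0.
  constraint 6 holds since d - b = -2.
The rest check out directly.

Satisfiable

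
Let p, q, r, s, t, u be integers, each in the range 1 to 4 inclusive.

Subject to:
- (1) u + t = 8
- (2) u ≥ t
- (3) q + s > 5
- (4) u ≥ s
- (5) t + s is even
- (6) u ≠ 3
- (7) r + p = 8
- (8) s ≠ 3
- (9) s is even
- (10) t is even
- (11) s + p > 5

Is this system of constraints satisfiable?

Satisfiable

The assignment p = 4, q = 3, r = 4, s = 4, t = 4, u = 4 works:
  constraint 1 holds since u + t = 8.
  constraint 3 holds since q + s = 7.
  constraint 7 holds since r + p = 8.
The rest check out directly.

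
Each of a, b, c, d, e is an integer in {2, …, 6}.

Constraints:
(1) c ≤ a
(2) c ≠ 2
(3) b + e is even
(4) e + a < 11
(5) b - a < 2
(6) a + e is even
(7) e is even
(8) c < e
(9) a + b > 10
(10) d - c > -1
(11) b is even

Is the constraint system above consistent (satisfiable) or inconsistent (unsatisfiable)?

Satisfiable

Setting (a, b, c, d, e) = (6, 6, 3, 5, 4) satisfies everything: constraint 4: e + a = 10; constraint 5: b - a = 0; constraint 9: a + b = 12, and the others follow.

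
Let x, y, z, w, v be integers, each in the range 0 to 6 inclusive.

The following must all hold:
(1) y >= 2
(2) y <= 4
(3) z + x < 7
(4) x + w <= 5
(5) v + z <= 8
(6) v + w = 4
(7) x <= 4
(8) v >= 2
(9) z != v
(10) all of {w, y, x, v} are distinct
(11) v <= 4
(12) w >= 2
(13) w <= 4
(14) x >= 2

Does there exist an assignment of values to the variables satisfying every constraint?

Unsatisfiable

Constraints 1, 2, 7, 8, 11, 12, 13, and 14 confine each of w, y, x, v to the 3 values {2, …, 4}.
Constraint 10 requires all 4 of them to be distinct, but only 3 values are available — impossible by the pigeonhole principle.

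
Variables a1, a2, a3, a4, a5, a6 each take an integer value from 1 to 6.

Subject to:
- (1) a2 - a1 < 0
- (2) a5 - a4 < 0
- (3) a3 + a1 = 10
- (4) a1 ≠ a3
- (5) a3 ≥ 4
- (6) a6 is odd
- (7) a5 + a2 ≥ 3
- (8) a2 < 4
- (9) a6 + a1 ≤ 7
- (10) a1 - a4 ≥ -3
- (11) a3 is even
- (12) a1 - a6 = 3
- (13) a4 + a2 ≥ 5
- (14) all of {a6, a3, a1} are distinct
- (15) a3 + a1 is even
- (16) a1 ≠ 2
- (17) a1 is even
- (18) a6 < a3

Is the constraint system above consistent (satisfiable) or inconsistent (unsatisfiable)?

The assignment a1 = 4, a2 = 1, a3 = 6, a4 = 5, a5 = 4, a6 = 1 works:
  constraint 1 holds since a2 - a1 = -3.
  constraint 2 holds since a5 - a4 = -1.
  constraint 3 holds since a3 + a1 = 10.
The rest check out directly.

Satisfiable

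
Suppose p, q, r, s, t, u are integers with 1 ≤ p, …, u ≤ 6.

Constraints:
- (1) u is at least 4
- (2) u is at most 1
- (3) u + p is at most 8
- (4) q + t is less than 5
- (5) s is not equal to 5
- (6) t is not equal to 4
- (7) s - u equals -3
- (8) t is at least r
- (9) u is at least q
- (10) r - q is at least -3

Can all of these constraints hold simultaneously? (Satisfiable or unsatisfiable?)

Unsatisfiable

From constraint 1: u ≥ 4. From constraint 2: u ≤ 1. But 1 < 4, so no value of u works.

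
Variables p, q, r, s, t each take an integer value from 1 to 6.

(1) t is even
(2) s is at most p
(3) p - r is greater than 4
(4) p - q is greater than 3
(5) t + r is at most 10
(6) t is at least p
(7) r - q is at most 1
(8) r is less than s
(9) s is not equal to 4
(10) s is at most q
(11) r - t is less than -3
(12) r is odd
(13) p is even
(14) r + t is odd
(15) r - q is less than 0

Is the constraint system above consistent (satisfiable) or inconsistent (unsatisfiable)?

Satisfiable

Setting (p, q, r, s, t) = (6, 2, 1, 2, 6) satisfies everything: constraint 3: p - r = 5; constraint 4: p - q = 4; constraint 5: t + r = 7, and the others follow.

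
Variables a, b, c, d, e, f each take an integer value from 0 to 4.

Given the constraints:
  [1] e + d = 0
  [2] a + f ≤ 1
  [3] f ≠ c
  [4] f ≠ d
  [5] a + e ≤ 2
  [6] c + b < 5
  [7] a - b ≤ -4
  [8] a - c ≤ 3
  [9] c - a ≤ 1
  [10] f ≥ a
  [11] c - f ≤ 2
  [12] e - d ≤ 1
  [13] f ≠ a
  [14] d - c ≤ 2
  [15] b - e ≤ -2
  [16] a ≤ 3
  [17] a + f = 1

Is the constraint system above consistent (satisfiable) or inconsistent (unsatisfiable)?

Constraints 7, 9, 12, 14, and 15 give a − c ≥ -1, c − d ≥ -2, d − e ≥ -1, e − b ≥ 2, b − a ≥ 4.
Adding all 5 inequalities: the left sides telescope to 0, and the right sides sum to (-1) + (-2) + (-1) + 2 + 4 = 2. So 0 ≥ 2, which is false.

Unsatisfiable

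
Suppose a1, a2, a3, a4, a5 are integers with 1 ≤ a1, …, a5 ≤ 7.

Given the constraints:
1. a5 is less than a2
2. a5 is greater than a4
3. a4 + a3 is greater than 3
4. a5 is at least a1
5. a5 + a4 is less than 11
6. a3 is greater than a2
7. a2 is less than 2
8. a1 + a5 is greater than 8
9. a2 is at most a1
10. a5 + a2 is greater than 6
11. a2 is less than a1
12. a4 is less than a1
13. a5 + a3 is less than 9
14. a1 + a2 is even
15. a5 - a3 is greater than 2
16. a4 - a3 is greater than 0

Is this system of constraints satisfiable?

Unsatisfiable

Constraints 1, 4, 6, 12, and 16 give a1 ≤ a5, a5 < a2, a2 < a3, a3 < a4, a4 < a1. Chaining: a1 ≤ a5 < a2 < a3 < a4 < a1, which forces a1 < a1 — impossible.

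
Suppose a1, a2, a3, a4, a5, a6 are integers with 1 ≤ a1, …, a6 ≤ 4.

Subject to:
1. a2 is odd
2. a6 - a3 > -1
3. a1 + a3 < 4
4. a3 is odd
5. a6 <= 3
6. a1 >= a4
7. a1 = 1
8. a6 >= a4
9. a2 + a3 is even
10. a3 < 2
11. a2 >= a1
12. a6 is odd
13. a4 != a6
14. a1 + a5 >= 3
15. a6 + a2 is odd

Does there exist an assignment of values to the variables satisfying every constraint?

Unsatisfiable

Constraint 12 makes a6 odd and constraint 1 makes a2 odd, so a6 + a2 must be even. Constraint 15 says a6 + a2 is odd — contradiction.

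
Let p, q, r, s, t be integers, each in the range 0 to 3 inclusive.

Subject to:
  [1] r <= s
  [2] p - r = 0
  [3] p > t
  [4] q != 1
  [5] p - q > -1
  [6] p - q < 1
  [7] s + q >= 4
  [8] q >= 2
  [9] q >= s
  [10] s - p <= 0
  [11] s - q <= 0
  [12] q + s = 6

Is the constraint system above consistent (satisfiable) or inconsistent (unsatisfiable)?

Satisfiable

The assignment p = 3, q = 3, r = 3, s = 3, t = 1 works:
  constraint 2 holds since p - r = 0.
  constraint 5 holds since p - q = 0.
  constraint 6 holds since p - q = 0.
The rest check out directly.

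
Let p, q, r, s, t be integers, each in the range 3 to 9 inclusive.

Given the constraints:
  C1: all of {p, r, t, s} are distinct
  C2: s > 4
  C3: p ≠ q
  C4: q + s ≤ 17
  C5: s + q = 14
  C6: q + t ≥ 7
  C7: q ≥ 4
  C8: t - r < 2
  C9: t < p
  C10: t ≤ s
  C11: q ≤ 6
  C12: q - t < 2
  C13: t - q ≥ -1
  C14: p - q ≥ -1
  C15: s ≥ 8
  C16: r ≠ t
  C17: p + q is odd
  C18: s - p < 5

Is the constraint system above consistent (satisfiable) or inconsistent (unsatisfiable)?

Try p = 6, q = 5, r = 5, s = 9, t = 4.
Check constraint 4: q + s = 14; constraint 5: s + q = 14. The remaining constraints are straightforward to verify.

Satisfiable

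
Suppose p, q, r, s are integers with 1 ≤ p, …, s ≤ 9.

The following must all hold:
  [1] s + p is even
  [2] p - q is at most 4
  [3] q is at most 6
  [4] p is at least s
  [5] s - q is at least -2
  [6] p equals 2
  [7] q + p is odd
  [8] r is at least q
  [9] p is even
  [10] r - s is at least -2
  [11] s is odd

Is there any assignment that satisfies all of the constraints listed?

Constraint 11 makes s odd and constraint 9 makes p even, so s + p must be odd. Constraint 1 says s + p is even — contradiction.

Unsatisfiable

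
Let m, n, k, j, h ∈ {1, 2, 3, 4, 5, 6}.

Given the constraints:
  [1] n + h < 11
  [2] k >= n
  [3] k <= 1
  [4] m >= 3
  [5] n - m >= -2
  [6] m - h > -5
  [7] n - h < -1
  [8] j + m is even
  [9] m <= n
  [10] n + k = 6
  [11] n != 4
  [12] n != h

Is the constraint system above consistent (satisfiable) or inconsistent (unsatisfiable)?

From constraints 4 and 9: n ≥ m and m ≥ 3, so n ≥ 3. From constraints 2 and 3: n ≤ k and k ≤ 1, so n ≤ 1. But 1 < 3, so no value of n works.

Unsatisfiable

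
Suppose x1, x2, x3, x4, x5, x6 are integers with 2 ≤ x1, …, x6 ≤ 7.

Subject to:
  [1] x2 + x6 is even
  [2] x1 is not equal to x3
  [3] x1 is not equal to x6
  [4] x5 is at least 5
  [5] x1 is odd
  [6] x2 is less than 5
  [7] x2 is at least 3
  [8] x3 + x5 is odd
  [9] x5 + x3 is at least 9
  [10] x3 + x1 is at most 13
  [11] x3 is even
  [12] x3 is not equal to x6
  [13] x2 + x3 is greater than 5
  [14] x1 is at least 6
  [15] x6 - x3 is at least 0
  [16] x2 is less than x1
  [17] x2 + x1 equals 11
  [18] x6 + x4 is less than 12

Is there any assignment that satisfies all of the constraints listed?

Satisfiable

Try x1 = 7, x2 = 4, x3 = 4, x4 = 5, x5 = 7, x6 = 6.
Check constraint 9: x5 + x3 = 11; constraint 10: x3 + x1 = 11; constraint 13: x2 + x3 = 8. The remaining constraints are straightforward to verify.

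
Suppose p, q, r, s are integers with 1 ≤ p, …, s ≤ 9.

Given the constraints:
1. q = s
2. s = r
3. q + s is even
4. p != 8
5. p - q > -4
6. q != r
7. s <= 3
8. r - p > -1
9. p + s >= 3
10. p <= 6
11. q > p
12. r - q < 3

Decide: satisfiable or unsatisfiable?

From constraints 1 and 2, q = s = r, so q = r. But constraint 6 says q ≠ r. Contradiction.

Unsatisfiable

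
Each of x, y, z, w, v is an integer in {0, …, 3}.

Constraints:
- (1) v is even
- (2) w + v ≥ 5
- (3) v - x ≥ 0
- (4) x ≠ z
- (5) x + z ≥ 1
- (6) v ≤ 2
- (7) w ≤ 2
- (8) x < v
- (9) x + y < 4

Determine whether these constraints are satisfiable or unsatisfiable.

Unsatisfiable

From constraint 7: w ≤ 2. From constraint 6: v ≤ 2. Hence w + v ≤ 4. But constraint 2 requires w + v ≥ 5, and 5 > 4. Contradiction.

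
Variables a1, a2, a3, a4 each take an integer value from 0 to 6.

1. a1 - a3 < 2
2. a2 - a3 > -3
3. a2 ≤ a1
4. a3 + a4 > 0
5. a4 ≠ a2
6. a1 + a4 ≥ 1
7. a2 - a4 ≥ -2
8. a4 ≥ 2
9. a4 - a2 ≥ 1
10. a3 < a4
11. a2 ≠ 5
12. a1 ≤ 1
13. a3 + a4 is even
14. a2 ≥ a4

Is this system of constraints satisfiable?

Unsatisfiable

From constraints 8 and 14: a2 ≥ a4 and a4 ≥ 2, so a2 ≥ 2. From constraints 3 and 12: a2 ≤ a1 and a1 ≤ 1, so a2 ≤ 1. But 1 < 2, so no value of a2 works.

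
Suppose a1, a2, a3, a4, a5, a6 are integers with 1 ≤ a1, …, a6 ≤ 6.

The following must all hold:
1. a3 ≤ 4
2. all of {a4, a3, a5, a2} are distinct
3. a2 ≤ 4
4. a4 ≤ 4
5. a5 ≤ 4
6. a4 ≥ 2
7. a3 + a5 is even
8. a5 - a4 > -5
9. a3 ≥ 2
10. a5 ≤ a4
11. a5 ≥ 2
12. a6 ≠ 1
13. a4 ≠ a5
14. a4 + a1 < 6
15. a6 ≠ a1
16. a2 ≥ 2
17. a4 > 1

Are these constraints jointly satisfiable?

Constraints 1, 3, 4, 5, 6, 9, 11, and 16 confine each of a4, a3, a5, a2 to the 3 values {2, …, 4}.
Constraint 2 requires all 4 of them to be distinct, but only 3 values are available — impossible by the pigeonhole principle.

Unsatisfiable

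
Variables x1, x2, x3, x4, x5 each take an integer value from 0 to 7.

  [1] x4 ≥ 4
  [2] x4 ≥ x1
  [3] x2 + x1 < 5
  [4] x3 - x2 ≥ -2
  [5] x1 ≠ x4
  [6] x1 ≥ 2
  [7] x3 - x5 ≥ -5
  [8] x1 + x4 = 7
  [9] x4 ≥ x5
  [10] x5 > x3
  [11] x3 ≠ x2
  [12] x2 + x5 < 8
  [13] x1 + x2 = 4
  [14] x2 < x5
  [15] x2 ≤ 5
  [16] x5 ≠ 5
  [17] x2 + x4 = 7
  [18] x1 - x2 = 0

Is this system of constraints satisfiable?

Satisfiable

Setting (x1, x2, x3, x4, x5) = (2, 2, 0, 5, 3) satisfies everything: constraint 3: x2 + x1 = 4; constraint 4: x3 - x2 = -2; constraint 7: x3 - x5 = -3, and the others follow.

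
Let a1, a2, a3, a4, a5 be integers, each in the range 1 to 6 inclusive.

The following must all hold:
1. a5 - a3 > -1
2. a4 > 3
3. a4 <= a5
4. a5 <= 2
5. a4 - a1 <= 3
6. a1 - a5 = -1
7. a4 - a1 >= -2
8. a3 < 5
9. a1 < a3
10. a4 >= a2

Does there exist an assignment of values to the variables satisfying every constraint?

Unsatisfiable

From constraint 2: a4 ≥ 4. From constraints 3 and 4: a4 ≤ a5 and a5 ≤ 2, so a4 ≤ 2. But 2 < 4, so no value of a4 works.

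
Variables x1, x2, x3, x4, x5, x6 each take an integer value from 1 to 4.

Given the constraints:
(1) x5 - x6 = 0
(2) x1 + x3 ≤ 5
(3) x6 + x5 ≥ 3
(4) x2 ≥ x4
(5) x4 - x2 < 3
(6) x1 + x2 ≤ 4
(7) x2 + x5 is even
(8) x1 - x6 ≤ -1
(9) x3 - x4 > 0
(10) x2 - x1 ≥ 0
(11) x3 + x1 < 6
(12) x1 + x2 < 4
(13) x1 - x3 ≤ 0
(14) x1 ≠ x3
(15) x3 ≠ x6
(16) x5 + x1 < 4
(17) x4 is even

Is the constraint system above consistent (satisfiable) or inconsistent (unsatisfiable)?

Satisfiable

Take x1 = 1, x2 = 2, x3 = 4, x4 = 2, x5 = 2, x6 = 2. Then constraint 1: x5 - x6 = 0; constraint 2: x1 + x3 = 5; constraint 3: x6 + x5 = 4, and every other listed constraint is also met.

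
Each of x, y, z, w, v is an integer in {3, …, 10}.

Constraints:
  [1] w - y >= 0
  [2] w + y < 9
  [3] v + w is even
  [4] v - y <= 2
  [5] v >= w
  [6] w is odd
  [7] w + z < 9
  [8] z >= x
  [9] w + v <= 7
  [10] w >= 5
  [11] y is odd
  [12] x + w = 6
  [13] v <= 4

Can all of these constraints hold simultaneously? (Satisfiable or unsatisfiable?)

From constraint 10: w ≥ 5. From constraints 5 and 13: w ≤ v and v ≤ 4, so w ≤ 4. But 4 < 5, so no value of w works.

Unsatisfiable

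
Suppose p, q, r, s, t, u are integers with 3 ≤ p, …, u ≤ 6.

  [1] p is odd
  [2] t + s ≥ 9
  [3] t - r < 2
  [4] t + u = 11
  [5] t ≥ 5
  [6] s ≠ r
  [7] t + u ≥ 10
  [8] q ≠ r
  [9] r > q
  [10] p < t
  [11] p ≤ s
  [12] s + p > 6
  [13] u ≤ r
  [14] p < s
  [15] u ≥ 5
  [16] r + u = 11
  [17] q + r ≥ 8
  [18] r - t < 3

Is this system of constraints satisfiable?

The assignment p = 3, q = 3, r = 6, s = 4, t = 6, u = 5 works:
  constraint 2 holds since t + s = 10.
  constraint 3 holds since t - r = 0.
The rest check out directly.

Satisfiable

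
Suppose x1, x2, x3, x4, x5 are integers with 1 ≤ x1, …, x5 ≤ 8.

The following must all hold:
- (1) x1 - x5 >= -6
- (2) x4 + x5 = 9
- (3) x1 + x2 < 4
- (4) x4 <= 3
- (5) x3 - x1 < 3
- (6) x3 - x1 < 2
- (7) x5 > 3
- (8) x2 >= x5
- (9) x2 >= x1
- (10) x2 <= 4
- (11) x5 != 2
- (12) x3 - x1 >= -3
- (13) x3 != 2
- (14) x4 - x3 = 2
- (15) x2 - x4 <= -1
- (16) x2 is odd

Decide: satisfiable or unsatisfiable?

Unsatisfiable

From constraint 4: x4 ≤ 3. From constraints 8 and 10: x5 ≤ x2 ≤ 4. Hence x4 + x5 ≤ 7. But constraint 2 requires x4 + x5 = 9, and 9 > 7. Contradiction.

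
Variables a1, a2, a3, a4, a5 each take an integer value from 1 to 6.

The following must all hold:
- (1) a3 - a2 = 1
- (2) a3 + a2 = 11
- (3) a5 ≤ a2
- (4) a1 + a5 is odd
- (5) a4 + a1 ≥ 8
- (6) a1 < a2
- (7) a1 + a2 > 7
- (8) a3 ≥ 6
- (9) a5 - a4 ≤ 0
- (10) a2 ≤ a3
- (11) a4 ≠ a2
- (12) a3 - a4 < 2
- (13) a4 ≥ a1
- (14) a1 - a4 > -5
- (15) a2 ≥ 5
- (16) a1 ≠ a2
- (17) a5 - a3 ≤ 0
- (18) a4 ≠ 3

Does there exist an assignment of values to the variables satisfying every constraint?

Satisfiable

One satisfying assignment is a1 = 4, a2 = 5, a3 = 6, a4 = 6, a5 = 5.
For the less obvious constraints — constraint 1: a3 - a2 = 1; constraint 2: a3 + a2 = 11 — and the others hold by inspection.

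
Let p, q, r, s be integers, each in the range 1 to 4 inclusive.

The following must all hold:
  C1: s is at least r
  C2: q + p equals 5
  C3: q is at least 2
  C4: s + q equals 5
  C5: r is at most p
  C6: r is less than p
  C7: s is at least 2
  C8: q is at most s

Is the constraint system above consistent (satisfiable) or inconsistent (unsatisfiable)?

Satisfiable

Take p = 3, q = 2, r = 1, s = 3. Then constraint 1: s = 3, r = 1; constraint 2: q + p = 5; constraint 4: s + q = 5, and every other listed constraint is also met.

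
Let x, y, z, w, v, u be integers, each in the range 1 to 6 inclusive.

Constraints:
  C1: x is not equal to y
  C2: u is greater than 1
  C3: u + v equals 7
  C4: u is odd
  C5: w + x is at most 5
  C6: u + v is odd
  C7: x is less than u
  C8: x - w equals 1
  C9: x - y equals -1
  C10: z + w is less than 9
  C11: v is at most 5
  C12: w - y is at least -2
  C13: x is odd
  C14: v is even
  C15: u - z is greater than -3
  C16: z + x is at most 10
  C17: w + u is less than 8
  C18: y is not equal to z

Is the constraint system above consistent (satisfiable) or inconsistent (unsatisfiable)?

Take x = 3, y = 4, z = 6, w = 2, v = 2, u = 5. Then constraint 3: u + v = 7; constraint 5: w + x = 5; constraint 8: x - w = 1, and every other listed constraint is also met.

Satisfiable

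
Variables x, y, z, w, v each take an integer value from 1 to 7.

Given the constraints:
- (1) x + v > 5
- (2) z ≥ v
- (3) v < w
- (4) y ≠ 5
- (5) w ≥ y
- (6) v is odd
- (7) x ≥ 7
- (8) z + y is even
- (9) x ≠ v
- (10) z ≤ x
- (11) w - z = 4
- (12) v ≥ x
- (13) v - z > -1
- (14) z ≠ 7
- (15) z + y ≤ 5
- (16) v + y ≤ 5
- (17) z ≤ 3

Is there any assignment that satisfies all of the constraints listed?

From constraints 7 and 12: v ≥ x and x ≥ 7, so v ≥ 7. From constraints 2 and 17: v ≤ z and z ≤ 3, so v ≤ 3. But 3 < 7, so no value of v works.

Unsatisfiable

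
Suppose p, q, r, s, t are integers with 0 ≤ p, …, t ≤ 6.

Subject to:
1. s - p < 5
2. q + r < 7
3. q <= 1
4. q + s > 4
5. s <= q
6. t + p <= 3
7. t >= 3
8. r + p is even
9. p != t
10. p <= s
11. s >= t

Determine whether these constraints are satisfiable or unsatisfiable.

From constraints 7 and 11: s ≥ t and t ≥ 3, so s ≥ 3. From constraints 3 and 5: s ≤ q and q ≤ 1, so s ≤ 1. But 1 < 3, so no value of s works.

Unsatisfiable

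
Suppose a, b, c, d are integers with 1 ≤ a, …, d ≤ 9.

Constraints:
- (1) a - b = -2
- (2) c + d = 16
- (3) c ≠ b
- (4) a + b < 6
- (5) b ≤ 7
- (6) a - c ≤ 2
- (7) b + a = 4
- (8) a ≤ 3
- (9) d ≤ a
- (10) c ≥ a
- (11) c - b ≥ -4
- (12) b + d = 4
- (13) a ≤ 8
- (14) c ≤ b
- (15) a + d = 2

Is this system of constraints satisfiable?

Unsatisfiable

From constraints 5 and 14: c ≤ b ≤ 7. From constraints 9 and 13: d ≤ a ≤ 8. Hence c + d ≤ 15. But constraint 2 requires c + d = 16, and 16 > 15. Contradiction.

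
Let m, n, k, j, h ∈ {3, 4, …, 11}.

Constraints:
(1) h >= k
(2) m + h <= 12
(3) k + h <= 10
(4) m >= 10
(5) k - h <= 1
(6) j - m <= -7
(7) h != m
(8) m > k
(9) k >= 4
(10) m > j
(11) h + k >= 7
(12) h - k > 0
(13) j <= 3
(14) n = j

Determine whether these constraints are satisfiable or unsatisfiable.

Unsatisfiable

From constraint 4: m ≥ 10. From constraints 1 and 9: h ≥ k ≥ 4. Hence m + h ≥ 14. But constraint 2 requires m + h ≤ 12, and 12 < 14. Contradiction.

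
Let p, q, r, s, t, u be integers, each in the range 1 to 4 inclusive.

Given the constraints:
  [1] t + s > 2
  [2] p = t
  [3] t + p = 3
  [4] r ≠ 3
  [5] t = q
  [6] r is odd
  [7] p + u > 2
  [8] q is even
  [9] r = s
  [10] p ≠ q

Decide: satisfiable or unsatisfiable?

Unsatisfiable

From constraints 2 and 5, p = t = q, so p = q. But constraint 10 says p ≠ q. Contradiction.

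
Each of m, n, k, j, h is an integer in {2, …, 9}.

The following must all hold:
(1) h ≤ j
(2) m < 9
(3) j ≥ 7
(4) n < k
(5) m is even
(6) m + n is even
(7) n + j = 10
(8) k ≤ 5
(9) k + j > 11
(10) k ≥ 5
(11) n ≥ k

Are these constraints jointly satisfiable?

Unsatisfiable

From constraints 10 and 11: n ≥ k ≥ 5. From constraint 3: j ≥ 7. Hence n + j ≥ 12. But constraint 7 requires n + j = 10, and 10 < 12. Contradiction.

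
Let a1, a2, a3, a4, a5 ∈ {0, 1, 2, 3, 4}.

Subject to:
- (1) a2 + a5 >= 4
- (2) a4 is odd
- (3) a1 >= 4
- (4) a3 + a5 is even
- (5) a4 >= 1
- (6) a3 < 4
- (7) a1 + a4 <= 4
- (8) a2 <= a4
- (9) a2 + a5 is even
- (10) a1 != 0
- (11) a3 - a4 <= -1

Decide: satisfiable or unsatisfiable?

Unsatisfiable

From constraint 3: a1 ≥ 4. From constraint 5: a4 ≥ 1. Hence a1 + a4 ≥ 5. But constraint 7 requires a1 + a4 ≤ 4, and 4 < 5. Contradiction.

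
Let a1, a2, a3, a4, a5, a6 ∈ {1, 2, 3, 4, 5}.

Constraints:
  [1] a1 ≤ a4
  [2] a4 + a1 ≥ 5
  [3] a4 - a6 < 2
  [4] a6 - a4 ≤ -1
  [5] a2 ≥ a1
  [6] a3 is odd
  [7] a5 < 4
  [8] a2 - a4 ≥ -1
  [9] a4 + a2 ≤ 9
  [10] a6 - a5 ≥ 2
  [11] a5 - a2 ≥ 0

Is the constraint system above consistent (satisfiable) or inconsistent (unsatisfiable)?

Unsatisfiable

Constraints 4, 8, 10, and 11 give a6 − a5 ≥ 2, a5 − a2 ≥ 0, a2 − a4 ≥ -1, a4 − a6 ≥ 1.
Adding all 4 inequalities: the left sides telescope to 0, and the right sides sum to 2 + 0 + (-1) + 1 = 2. So 0 ≥ 2, which is false.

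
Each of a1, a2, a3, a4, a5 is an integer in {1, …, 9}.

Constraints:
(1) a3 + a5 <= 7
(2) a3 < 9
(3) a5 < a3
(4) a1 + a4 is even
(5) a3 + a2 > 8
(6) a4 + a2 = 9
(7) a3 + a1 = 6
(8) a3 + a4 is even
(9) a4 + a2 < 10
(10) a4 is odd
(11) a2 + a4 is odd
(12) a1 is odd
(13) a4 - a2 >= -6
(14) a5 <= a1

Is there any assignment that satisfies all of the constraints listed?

Satisfiable

The assignment a1 = 3, a2 = 6, a3 = 3, a4 = 3, a5 = 2 works:
  constraint 1 holds since a3 + a5 = 5.
  constraint 5 holds since a3 + a2 = 9.
  constraint 6 holds since a4 + a2 = 9.
The rest check out directly.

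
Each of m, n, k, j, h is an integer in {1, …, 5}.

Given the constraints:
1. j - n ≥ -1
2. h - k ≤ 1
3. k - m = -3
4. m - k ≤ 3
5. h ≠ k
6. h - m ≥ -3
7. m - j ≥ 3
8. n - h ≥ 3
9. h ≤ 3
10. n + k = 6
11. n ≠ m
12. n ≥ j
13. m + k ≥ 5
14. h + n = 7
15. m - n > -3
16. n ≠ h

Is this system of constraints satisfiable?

Constraints 1, 6, 7, and 8 give h − m ≥ -3, m − j ≥ 3, j − n ≥ -1, n − h ≥ 3.
Adding all 4 inequalities: the left sides telescope to 0, and the right sides sum to (-3) + 3 + (-1) + 3 = 2. So 0 ≥ 2, which is false.

Unsatisfiable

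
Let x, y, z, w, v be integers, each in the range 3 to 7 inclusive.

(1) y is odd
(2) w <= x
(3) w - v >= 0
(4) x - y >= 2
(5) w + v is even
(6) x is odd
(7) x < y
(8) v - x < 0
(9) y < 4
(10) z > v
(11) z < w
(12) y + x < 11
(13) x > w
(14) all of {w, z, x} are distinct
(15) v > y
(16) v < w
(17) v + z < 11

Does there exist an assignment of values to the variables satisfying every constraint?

Constraints 2, 7, 10, 11, and 15 give v < z, z < w, w ≤ x, x < y, y < v. Chaining: v < z < w ≤ x < y < v, which forces v < v — impossible.

Unsatisfiable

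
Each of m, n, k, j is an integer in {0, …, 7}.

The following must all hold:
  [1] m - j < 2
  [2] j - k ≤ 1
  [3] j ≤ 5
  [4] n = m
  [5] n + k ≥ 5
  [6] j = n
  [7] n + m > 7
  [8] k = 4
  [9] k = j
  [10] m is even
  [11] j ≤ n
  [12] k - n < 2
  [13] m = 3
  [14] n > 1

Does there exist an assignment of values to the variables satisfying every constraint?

Unsatisfiable

Constraint 8 fixes k = 4 and constraint 13 fixes m = 3. Constraints 4, 6, and 9 give k = j = n = m, so k = m. But 4 ≠ 3 — contradiction.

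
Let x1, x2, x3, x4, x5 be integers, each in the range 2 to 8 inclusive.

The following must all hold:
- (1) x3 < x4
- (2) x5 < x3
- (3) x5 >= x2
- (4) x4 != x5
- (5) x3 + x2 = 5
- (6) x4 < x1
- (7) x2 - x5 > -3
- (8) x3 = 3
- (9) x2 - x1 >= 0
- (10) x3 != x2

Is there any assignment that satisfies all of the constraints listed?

Unsatisfiable

Constraints 1, 2, 3, 6, and 9 give x1 ≤ x2, x2 ≤ x5, x5 < x3, x3 < x4, x4 < x1. Chaining: x1 ≤ x2 ≤ x5 < x3 < x4 < x1, which forces x1 < x1 — impossible.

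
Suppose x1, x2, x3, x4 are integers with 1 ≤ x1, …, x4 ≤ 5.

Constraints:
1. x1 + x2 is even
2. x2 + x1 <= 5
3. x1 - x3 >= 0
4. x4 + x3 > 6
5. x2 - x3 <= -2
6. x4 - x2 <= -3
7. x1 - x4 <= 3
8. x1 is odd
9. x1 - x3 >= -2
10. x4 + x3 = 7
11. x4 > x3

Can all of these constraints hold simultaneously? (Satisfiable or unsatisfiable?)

Unsatisfiable

Constraints 3, 5, 6, and 7 give x4 − x1 ≥ -3, x1 − x3 ≥ 0, x3 − x2 ≥ 2, x2 − x4 ≥ 3.
Adding all 4 inequalities: the left sides telescope to 0, and the right sides sum to (-3) + 0 + 2 + 3 = 2. So 0 ≥ 2, which is false.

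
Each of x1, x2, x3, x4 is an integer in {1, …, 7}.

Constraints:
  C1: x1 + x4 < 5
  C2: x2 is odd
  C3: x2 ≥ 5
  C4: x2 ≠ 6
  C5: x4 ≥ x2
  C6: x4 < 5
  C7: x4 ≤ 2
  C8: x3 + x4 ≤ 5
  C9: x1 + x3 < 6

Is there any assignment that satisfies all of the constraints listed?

Unsatisfiable

From constraint 3: x2 ≥ 5. From constraints 5 and 7: x2 ≤ x4 and x4 ≤ 2, so x2 ≤ 2. But 2 < 5, so no value of x2 works.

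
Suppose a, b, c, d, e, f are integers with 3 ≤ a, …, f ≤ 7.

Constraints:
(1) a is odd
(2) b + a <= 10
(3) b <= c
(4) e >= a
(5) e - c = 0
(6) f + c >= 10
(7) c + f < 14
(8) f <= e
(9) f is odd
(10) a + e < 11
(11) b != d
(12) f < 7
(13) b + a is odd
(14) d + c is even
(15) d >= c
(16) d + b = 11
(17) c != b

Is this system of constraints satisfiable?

Satisfiable

Setting (a, b, c, d, e, f) = (3, 4, 7, 7, 7, 5) satisfies everything: constraint 2: b + a = 7; constraint 5: e - c = 0, and the others follow.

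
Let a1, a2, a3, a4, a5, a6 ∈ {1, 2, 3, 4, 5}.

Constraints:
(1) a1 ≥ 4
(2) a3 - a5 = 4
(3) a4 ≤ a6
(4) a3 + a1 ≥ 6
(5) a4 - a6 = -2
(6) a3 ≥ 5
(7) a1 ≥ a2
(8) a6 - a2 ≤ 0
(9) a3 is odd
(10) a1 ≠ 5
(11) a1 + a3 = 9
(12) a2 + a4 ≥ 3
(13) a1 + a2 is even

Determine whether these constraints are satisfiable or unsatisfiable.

Satisfiable

Try a1 = 4, a2 = 4, a3 = 5, a4 = 1, a5 = 1, a6 = 3.
Check constraint 2: a3 - a5 = 4; constraint 4: a3 + a1 = 9; constraint 5: a4 - a6 = -2. The remaining constraints are straightforward to verify.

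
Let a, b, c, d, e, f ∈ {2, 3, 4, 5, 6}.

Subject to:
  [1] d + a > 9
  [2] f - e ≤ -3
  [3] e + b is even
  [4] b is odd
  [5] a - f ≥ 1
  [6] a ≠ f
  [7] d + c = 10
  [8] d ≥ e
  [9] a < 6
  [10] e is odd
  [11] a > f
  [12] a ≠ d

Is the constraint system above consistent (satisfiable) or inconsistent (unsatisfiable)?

The assignment a = 4, b = 5, c = 4, d = 6, e = 5, f = 2 works:
  constraint 1 holds since d + a = 10.
  constraint 2 holds since f - e = -3.
  constraint 5 holds since a - f = 2.
The rest check out directly.

Satisfiable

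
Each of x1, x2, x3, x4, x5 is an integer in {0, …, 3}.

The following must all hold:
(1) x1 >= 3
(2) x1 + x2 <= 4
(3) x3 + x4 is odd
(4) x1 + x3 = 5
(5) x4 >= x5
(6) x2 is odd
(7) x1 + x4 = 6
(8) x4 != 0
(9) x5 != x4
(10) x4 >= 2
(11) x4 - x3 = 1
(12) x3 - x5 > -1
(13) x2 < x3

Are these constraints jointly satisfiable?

Satisfiable

One satisfying assignment is x1 = 3, x2 = 1, x3 = 2, x4 = 3, x5 = 0.
For the less obvious constraints — constraint 2: x1 + x2 = 4; constraint 4: x1 + x3 = 5; constraint 7: x1 + x4 = 6 — and the others hold by inspection.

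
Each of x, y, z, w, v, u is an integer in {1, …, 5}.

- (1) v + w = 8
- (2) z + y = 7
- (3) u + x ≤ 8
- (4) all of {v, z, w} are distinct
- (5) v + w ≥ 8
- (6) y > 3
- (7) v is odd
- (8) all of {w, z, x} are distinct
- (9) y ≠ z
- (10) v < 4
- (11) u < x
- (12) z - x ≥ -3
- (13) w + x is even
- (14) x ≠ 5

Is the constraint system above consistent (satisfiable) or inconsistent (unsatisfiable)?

Satisfiable

Setting (x, y, z, w, v, u) = (3, 5, 2, 5, 3, 2) satisfies everything: constraint 1: v + w = 8; constraint 2: z + y = 7, and the others follow.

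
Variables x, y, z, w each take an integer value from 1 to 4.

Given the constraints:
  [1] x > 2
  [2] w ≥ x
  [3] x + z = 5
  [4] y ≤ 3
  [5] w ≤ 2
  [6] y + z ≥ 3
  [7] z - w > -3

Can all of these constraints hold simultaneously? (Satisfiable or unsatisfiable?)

From constraint 1: x ≥ 3. From constraints 2 and 5: x ≤ w and w ≤ 2, so x ≤ 2. But 2 < 3, so no value of x works.

Unsatisfiable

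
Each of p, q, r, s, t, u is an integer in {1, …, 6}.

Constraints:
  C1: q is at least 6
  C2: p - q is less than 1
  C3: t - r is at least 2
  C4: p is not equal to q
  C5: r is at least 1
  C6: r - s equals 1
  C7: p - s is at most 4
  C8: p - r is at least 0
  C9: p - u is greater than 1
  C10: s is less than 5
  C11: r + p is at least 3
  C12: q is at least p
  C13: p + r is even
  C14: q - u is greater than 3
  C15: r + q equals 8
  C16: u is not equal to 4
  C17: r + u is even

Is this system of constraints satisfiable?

Try p = 4, q = 6, r = 2, s = 1, t = 4, u = 2.
Check constraint 2: p - q = -2; constraint 3: t - r = 2. The remaining constraints are straightforward to verify.

Satisfiable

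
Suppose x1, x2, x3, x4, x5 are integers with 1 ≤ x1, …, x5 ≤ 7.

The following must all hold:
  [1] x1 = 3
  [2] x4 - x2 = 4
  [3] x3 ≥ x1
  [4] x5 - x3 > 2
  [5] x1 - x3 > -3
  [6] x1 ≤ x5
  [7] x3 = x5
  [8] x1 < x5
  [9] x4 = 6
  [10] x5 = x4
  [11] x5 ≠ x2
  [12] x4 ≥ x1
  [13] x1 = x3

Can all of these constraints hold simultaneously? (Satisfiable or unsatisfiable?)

Constraint 1 fixes x1 = 3 and constraint 9 fixes x4 = 6. Constraints 7, 10, and 13 give x1 = x3 = x5 = x4, so x1 = x4. But 3 ≠ 6 — contradiction.

Unsatisfiable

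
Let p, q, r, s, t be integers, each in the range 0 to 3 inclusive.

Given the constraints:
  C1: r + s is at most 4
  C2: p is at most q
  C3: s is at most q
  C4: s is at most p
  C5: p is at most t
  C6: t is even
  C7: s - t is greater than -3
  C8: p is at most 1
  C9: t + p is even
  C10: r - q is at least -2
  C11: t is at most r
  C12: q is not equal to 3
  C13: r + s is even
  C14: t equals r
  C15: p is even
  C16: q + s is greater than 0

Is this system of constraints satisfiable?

Take p = 0, q = 1, r = 2, s = 0, t = 2. Then constraint 1: r + s = 2; constraint 7: s - t = -2, and every other listed constraint is also met.

Satisfiable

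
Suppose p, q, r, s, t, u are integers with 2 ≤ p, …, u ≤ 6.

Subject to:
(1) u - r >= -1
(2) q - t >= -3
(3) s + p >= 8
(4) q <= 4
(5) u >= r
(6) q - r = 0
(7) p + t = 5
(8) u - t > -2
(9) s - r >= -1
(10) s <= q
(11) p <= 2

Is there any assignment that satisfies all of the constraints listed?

Unsatisfiable

From constraints 4 and 10: s ≤ q ≤ 4. From constraint 11: p ≤ 2. Hence s + p ≤ 6. But constraint 3 requires s + p ≥ 8, and 8 > 6. Contradiction.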